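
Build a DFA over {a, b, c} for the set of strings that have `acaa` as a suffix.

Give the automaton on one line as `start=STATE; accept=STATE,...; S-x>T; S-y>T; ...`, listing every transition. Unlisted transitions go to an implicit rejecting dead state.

Remember how much of `acaa` the current input suffix matches. State q0 means no match yet; q1 means the last symbol is `a`; q2 means the last 2 symbols are `ac`; q3 means the last 3 symbols are `aca`; q4 means the last 4 symbols are `acaa`. Only q4 accepts. On a mismatch, fall back to the longest proper suffix that is still a prefix of `acaa`.
        a   b   c  
>  q0   q1  q0  q0 
   q1   q1  q0  q2 
   q2   q3  q0  q0 
   q3   q4  q0  q2 
 * q4   q1  q0  q2 
(> = start, * = accepting)

start=q0; accept=q4; q0-a>q1; q0-b>q0; q0-c>q0; q1-a>q1; q1-b>q0; q1-c>q2; q2-a>q3; q2-b>q0; q2-c>q0; q3-a>q4; q3-b>q0; q3-c>q2; q4-a>q1; q4-b>q0; q4-c>q2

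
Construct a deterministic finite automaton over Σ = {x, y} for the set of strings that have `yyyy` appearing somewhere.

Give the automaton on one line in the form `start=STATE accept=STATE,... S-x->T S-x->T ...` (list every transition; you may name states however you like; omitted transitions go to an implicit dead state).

States A..D record the length of the longest prefix of `yyyy` that matches the current input suffix. Reaching E means `yyyy` has been seen, and we stay there forever. Accept from E.
       x  y 
>  A   A  B 
   B   A  C 
   C   A  D 
   D   A  E 
 * E   E  E 
(> = start, * = accepting)

start=A accept=E A-x->A A-y->B B-x->A B-y->C C-x->A C-y->D D-x->A D-y->E E-x->E E-y->E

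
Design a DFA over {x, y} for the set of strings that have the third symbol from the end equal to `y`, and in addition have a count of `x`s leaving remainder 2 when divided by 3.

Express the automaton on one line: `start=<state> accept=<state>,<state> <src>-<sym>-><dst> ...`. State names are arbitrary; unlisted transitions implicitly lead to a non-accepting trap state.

Handle the two conditions separately and then intersect. The first has 15 states tracking the last 3 symbols read; the second has 3 states tracking the count of `x`s modulo 3. A product state is a pair (one from each), accepting exactly when both do. Equivalent product states are then merged.
A 14-state machine:
          x    y  
>  S0     S1   S2 
   S1     S3   S4 
   S2     S5   S2 
   S3     S0   S6 
   S4     S7   S8 
   S5     S9   S4 
   S6     S0  S10 
   S7     S0  S11 
   S8    S12   S8 
 * S9     S0   S6 
   S10    S0  S13 
 * S11    S0  S10 
 * S12    S0  S11 
 * S13    S0  S13 
(> = start, * = accepting)

start=S0 accept=S9,S11,S12,S13 S0-x->S1 S0-y->S2 S1-x->S3 S1-y->S4 S2-x->S5 S2-y->S2 S3-x->S0 S3-y->S6 S4-x->S7 S4-y->S8 S5-x->S9 S5-y->S4 S6-x->S0 S6-y->S10 S7-x->S0 S7-y->S11 S8-x->S12 S8-y->S8 S9-x->S0 S9-y->S6 S10-x->S0 S10-y->S13 S11-x->S0 S11-y->S10 S12-x->S0 S12-y->S11 S13-x->S0 S13-y->S13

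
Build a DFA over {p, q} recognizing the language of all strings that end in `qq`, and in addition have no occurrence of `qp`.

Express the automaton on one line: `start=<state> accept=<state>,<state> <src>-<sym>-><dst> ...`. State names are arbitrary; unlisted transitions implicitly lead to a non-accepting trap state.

Run two small machines in parallel and take their product. One (3 states) tracks how much of the suffix `qq` has currently been matched; the other (3 states) tracks partial matches of the forbidden pattern `qp`. Each combined state is a pair, one component from each; accept when both components accept.
With 6 states:
       p  q 
>  A   A  B 
   B   C  D 
   C   C  E 
 * D   C  D 
   E   C  F 
   F   C  F 
(> = start, * = accepting)

start=A accept=D A-p->A A-q->B B-p->C B-q->D C-p->C C-q->E D-p->C D-q->D E-p->C E-q->F F-p->C F-q->F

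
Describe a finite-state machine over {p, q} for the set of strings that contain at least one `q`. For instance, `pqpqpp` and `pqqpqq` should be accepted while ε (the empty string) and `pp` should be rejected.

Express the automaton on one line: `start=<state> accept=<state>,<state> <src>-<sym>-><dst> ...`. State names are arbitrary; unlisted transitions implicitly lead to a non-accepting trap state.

start=S0 accept=S1,S2 S0-p->S0 S0-q->S1 S1-p->S1 S1-q->S2 S2-p->S2 S2-q->S2

Count `q`s, saturating at 2: state S0 means no `q` yet, S1 means one `q` seen, S2 means more than one. Each `q` increments (capped at S2); other symbols loop. Accept from {S1, S2}.
A 3-state machine:
        p   q  
>  S0   S0  S1 
 * S1   S1  S2 
 * S2   S2  S2 
(> = start, * = accepting)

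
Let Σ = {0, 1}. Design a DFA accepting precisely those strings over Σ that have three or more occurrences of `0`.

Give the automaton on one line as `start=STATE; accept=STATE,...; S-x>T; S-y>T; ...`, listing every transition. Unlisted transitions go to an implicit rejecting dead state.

start=q0; accept=q3,q4; q0-0>q1; q0-1>q0; q1-0>q2; q1-1>q1; q2-0>q3; q2-1>q2; q3-0>q4; q3-1>q3; q4-0>q4; q4-1>q4

Only the number of `0`s matters, and only up to 4. Make a chain q0 → q1 → q2 → q3 → q4 advanced by each `0` (with q4 absorbing); every other symbol self-loops. The accepting set is {q3, q4}.
5 states suffice.
        0   1  
>  q0   q1  q0 
   q1   q2  q1 
   q2   q3  q2 
 * q3   q4  q3 
 * q4   q4  q4 
(> = start, * = accepting)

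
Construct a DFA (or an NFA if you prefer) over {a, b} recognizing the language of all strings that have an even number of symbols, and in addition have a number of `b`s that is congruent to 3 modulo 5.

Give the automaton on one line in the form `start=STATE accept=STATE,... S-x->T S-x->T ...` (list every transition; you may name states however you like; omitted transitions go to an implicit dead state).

Handle the two conditions separately and then intersect. One (2 states) tracks the input length modulo 2; the other (5 states) tracks the count of `b`s modulo 5. Each combined state is a pair, one component from each; accept when both components accept.
A 10-state machine:
        a   b  
>  s0   s1  s2 
   s1   s0  s3 
   s2   s3  s4 
   s3   s2  s5 
   s4   s5  s6 
   s5   s4  s7 
   s6   s7  s8 
 * s7   s6  s9 
   s8   s9  s1 
   s9   s8  s0 
(> = start, * = accepting)

start=s0 accept=s7 s0-a->s1 s0-b->s2 s1-a->s0 s1-b->s3 s2-a->s3 s2-b->s4 s3-a->s2 s3-b->s5 s4-a->s5 s4-b->s6 s5-a->s4 s5-b->s7 s6-a->s7 s6-b->s8 s7-a->s6 s7-b->s9 s8-a->s9 s8-b->s1 s9-a->s8 s9-b->s0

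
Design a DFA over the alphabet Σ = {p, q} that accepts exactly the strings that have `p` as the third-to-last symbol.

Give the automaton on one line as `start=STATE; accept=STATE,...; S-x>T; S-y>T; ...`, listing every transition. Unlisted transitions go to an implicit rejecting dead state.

start=S0; accept=S7,S8,S9,S10; S0-p>S1; S0-q>S2; S1-p>S3; S1-q>S4; S2-p>S5; S2-q>S6; S3-p>S7; S3-q>S8; S4-p>S9; S4-q>S10; S5-p>S11; S5-q>S12; S6-p>S13; S6-q>S14; S7-p>S7; S7-q>S8; S8-p>S9; S8-q>S10; S9-p>S11; S9-q>S12; S10-p>S13; S10-q>S14; S11-p>S7; S11-q>S8; S12-p>S9; S12-q>S10; S13-p>S11; S13-q>S12; S14-p>S13; S14-q>S14

Because acceptance depends on a position counted from the end, the machine has to buffer the most recent 3 symbols. Make each state the string of the last up-to-3 symbols read; on input `x` shift the window left and append `x`. Accept when the buffered window has length 3 and begins with `p`.
15 states suffice.
          p    q  
>  S0     S1   S2 
   S1     S3   S4 
   S2     S5   S6 
   S3     S7   S8 
   S4     S9  S10 
   S5    S11  S12 
   S6    S13  S14 
 * S7     S7   S8 
 * S8     S9  S10 
 * S9    S11  S12 
 * S10   S13  S14 
   S11    S7   S8 
   S12    S9  S10 
   S13   S11  S12 
   S14   S13  S14 
(> = start, * = accepting)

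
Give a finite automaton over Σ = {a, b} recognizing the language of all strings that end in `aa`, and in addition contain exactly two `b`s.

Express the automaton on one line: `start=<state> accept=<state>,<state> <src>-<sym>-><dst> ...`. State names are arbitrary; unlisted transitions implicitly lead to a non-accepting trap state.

start=S0 accept=S9 S0-a->S1 S0-b->S2 S1-a->S3 S1-b->S2 S2-a->S4 S2-b->S5 S3-a->S3 S3-b->S2 S4-a->S6 S4-b->S5 S5-a->S7 S5-b->S8 S6-a->S6 S6-b->S5 S7-a->S9 S7-b->S8 S8-a->S10 S8-b->S8 S9-a->S9 S9-b->S8 S10-a->S11 S10-b->S8 S11-a->S11 S11-b->S8

Build one automaton per condition and run them in lockstep. One (3 states) tracks how much of the suffix `aa` has currently been matched; the other (4 states) tracks the count of `b`s, saturating at 3. Each combined state is a pair, one component from each; accept when both components accept.
With 12 states:
          a    b  
>  S0     S1   S2 
   S1     S3   S2 
   S2     S4   S5 
   S3     S3   S2 
   S4     S6   S5 
   S5     S7   S8 
   S6     S6   S5 
   S7     S9   S8 
   S8    S10   S8 
 * S9     S9   S8 
   S10   S11   S8 
   S11   S11   S8 
(> = start, * = accepting)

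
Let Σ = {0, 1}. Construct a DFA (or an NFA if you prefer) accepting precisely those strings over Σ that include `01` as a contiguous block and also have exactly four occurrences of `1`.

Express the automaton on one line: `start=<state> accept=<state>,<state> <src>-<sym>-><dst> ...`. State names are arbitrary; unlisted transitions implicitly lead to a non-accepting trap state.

Handle the two conditions separately and then intersect. The first has 3 states tracking whether and how much of `01` has been seen; the second has 6 states tracking the count of `1`s, saturating at 5. A product state is a pair (one from each), accepting exactly when both do. Minimizing collapses redundant product states.
        0   1  
>  S0   S1  S2 
   S1   S1  S3 
   S2   S3  S4 
   S3   S3  S5 
   S4   S5  S6 
   S5   S5  S7 
   S6   S7  S8 
   S7   S7  S9 
   S8   S8  S8 
 * S9   S9  S8 
(> = start, * = accepting)

start=S0 accept=S9 S0-0->S1 S0-1->S2 S1-0->S1 S1-1->S3 S2-0->S3 S2-1->S4 S3-0->S3 S3-1->S5 S4-0->S5 S4-1->S6 S5-0->S5 S5-1->S7 S6-0->S7 S6-1->S8 S7-0->S7 S7-1->S9 S8-0->S8 S8-1->S8 S9-0->S9 S9-1->S8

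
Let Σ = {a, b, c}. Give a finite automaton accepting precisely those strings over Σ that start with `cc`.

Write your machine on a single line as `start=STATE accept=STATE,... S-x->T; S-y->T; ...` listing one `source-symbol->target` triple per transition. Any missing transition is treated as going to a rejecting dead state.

start=S0; accept=S2; S0-a->S3; S0-b->S3; S0-c->S1; S1-a->S3; S1-b->S3; S1-c->S2; S2-a->S2; S2-b->S2; S2-c->S2; S3-a->S3; S3-b->S3; S3-c->S3

Check the first 2 symbols one by one: S0 through S1 record how many have matched `cc` so far; any wrong symbol goes to the dead state S3. After all 2 match we enter the accepting sink S2.
A 4-state machine:
        a   b   c  
>  S0   S3  S3  S1 
   S1   S3  S3  S2 
 * S2   S2  S2  S2 
   S3   S3  S3  S3 
(> = start, * = accepting)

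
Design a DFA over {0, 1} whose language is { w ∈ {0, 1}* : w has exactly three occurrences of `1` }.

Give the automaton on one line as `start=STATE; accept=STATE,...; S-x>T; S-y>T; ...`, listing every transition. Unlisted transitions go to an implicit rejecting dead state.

start=q0; accept=q3; q0-0>q0; q0-1>q1; q1-0>q1; q1-1>q2; q2-0>q2; q2-1>q3; q3-0>q3; q3-1>q4; q4-0>q4; q4-1>q4

Only the number of `1`s matters, and only up to 4. Make a chain q0 → q1 → q2 → q3 → q4 advanced by each `1` (with q4 absorbing); every other symbol self-loops. The accepting set is {q3}.
        0   1  
>  q0   q0  q1 
   q1   q1  q2 
   q2   q2  q3 
 * q3   q3  q4 
   q4   q4  q4 
(> = start, * = accepting)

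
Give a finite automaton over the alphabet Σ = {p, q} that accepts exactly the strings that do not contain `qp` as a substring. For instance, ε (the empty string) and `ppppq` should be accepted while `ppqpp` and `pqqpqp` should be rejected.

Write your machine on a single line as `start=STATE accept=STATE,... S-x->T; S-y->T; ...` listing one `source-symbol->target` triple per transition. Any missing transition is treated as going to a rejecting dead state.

Track partial matches of the forbidden pattern `qp`. State S2 is a dead state reached once `qp` has occurred; every other state accepts. S0 means no part of `qp` is currently matched.
A 3-state machine:
        p   q  
>* S0   S0  S1 
 * S1   S2  S1 
   S2   S2  S2 
(> = start, * = accepting)

start=S0; accept=S0,S1; S0-p->S0; S0-q->S1; S1-p->S2; S1-q->S1; S2-p->S2; S2-q->S2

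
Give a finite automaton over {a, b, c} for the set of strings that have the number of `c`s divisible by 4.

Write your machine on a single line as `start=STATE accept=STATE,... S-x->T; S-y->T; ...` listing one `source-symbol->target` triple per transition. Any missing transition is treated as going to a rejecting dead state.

start=q0; accept=q0; q0-a->q0; q0-b->q0; q0-c->q1; q1-a->q1; q1-b->q1; q1-c->q2; q2-a->q2; q2-b->q2; q2-c->q3; q3-a->q3; q3-b->q3; q3-c->q0

Keep the running count of `c`s modulo 4: each `c` advances along the cycle q0 → q1 → q2 → q3 → q0 while other symbols loop. Accept at q0.
With 4 states:
        a   b   c  
>* q0   q0  q0  q1 
   q1   q1  q1  q2 
   q2   q2  q2  q3 
   q3   q3  q3  q0 
(> = start, * = accepting)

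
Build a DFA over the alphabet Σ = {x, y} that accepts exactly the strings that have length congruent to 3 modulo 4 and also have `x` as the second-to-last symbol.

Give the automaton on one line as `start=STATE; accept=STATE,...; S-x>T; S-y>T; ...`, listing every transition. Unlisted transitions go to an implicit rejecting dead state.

Handle the two conditions separately and then intersect. The first has 4 states tracking the input length modulo 4; the second has 7 states tracking the last 2 symbols read. A product state is a pair (one from each), accepting exactly when both do. Minimizing collapses redundant product states.
A 6-state machine:
       x  y 
>  A   B  B 
   B   C  D 
   C   E  E 
   D   F  F 
 * E   A  A 
   F   A  A 
(> = start, * = accepting)

start=A; accept=E; A-x>B; A-y>B; B-x>C; B-y>D; C-x>E; C-y>E; D-x>F; D-y>F; E-x>A; E-y>A; F-x>A; F-y>A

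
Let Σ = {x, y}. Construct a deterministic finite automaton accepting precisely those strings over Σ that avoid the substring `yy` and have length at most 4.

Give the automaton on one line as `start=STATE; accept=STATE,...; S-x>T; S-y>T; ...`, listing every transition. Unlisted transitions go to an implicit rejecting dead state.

Handle the two conditions separately and then intersect. One (3 states) tracks partial matches of the forbidden pattern `yy`; the other (6 states) tracks the input length, saturating at 5. Each combined state is a pair, one component from each; accept when both components accept.
With 15 states:
       x  y 
>* A   B  C 
 * B   D  E 
 * C   D  F 
 * D   G  H 
 * E   G  I 
   F   I  I 
 * G   J  K 
 * H   J  L 
   I   L  L 
 * J   M  N 
 * K   M  O 
   L   O  O 
   M   M  N 
   N   M  O 
   O   O  O 
(> = start, * = accepting)

start=A; accept=A,B,C,D,E,G,H,J,K; A-x>B; A-y>C; B-x>D; B-y>E; C-x>D; C-y>F; D-x>G; D-y>H; E-x>G; E-y>I; F-x>I; F-y>I; G-x>J; G-y>K; H-x>J; H-y>L; I-x>L; I-y>L; J-x>M; J-y>N; K-x>M; K-y>O; L-x>O; L-y>O; M-x>M; M-y>N; N-x>M; N-y>O; O-x>O; O-y>O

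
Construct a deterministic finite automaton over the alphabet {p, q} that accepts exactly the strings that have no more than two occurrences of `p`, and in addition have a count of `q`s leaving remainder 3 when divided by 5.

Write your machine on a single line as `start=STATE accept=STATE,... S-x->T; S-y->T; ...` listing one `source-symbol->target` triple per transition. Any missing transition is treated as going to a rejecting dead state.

start=S0; accept=S9,S11,S13; S0-p->S1; S0-q->S2; S1-p->S3; S1-q->S4; S2-p->S4; S2-q->S5; S3-p->S6; S3-q->S7; S4-p->S7; S4-q->S8; S5-p->S8; S5-q->S9; S6-p->S6; S6-q->S6; S7-p->S6; S7-q->S10; S8-p->S10; S8-q->S11; S9-p->S11; S9-q->S12; S10-p->S6; S10-q->S13; S11-p->S13; S11-q->S14; S12-p->S14; S12-q->S0; S13-p->S6; S13-q->S15; S14-p->S15; S14-q->S1; S15-p->S6; S15-q->S3

Run two small machines in parallel and take their product. One (4 states) tracks the count of `p`s, saturating at 3; the other (5 states) tracks the count of `q`s modulo 5. Each combined state is a pair, one component from each; accept when both components accept. Equivalent product states are then merged.
16 states suffice.
          p    q  
>  S0     S1   S2 
   S1     S3   S4 
   S2     S4   S5 
   S3     S6   S7 
   S4     S7   S8 
   S5     S8   S9 
   S6     S6   S6 
   S7     S6  S10 
   S8    S10  S11 
 * S9    S11  S12 
   S10    S6  S13 
 * S11   S13  S14 
   S12   S14   S0 
 * S13    S6  S15 
   S14   S15   S1 
   S15    S6   S3 
(> = start, * = accepting)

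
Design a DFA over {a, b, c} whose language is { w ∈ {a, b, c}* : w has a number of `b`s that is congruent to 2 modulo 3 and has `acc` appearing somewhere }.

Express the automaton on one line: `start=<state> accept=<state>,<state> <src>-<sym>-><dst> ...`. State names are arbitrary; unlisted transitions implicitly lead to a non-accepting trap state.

Build one automaton per condition and run them in lockstep. One (3 states) tracks the count of `b`s modulo 3; the other (4 states) tracks whether and how much of `acc` has been seen. Each combined state is a pair, one component from each; accept when both components accept.
          a    b    c  
>  q0     q1   q2   q0 
   q1     q1   q2   q3 
   q2     q4   q5   q2 
   q3     q1   q2   q6 
   q4     q4   q5   q7 
   q5     q8   q0   q5 
   q6     q6   q9   q6 
   q7     q4   q5   q9 
   q8     q8   q0  q10 
   q9     q9  q11   q9 
   q10    q8   q0  q11 
 * q11   q11   q6  q11 
(> = start, * = accepting)

start=q0 accept=q11 q0-a->q1 q0-b->q2 q0-c->q0 q1-a->q1 q1-b->q2 q1-c->q3 q2-a->q4 q2-b->q5 q2-c->q2 q3-a->q1 q3-b->q2 q3-c->q6 q4-a->q4 q4-b->q5 q4-c->q7 q5-a->q8 q5-b->q0 q5-c->q5 q6-a->q6 q6-b->q9 q6-c->q6 q7-a->q4 q7-b->q5 q7-c->q9 q8-a->q8 q8-b->q0 q8-c->q10 q9-a->q9 q9-b->q11 q9-c->q9 q10-a->q8 q10-b->q0 q10-c->q11 q11-a->q11 q11-b->q6 q11-c->q11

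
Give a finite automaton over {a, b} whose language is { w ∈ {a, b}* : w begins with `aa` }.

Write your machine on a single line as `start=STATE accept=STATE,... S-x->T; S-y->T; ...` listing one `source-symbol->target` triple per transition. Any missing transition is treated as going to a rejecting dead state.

Walk along `aa` while the input agrees: from q0 take `a` to q1, and so on. Any deviation drops to the rejecting sink q3. Once q2 is reached the prefix is confirmed and every continuation is accepted.
4 states suffice.
        a   b  
>  q0   q1  q3 
   q1   q2  q3 
 * q2   q2  q2 
   q3   q3  q3 
(> = start, * = accepting)

start=q0; accept=q2; q0-a->q1; q0-b->q3; q1-a->q2; q1-b->q3; q2-a->q2; q2-b->q2; q3-a->q3; q3-b->q3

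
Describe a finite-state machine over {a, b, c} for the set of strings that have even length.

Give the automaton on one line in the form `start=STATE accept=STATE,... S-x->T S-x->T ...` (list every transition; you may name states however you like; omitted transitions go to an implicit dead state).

start=q0 accept=q0 q0-a->q1 q0-b->q1 q0-c->q1 q1-a->q0 q1-b->q0 q1-c->q0

Only the length mod 2 matters, so use a 2-cycle: from any state, every input symbol moves to the next state, wrapping q1 back to q0. Mark q0 accepting.
2 states suffice.
        a   b   c  
>* q0   q1  q1  q1 
   q1   q0  q0  q0 
(> = start, * = accepting)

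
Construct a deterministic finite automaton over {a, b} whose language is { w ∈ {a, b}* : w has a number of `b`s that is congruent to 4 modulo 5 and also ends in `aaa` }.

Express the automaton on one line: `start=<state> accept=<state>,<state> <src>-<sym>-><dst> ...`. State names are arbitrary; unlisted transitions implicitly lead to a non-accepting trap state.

start=S0 accept=S7 S0-a->S0 S0-b->S1 S1-a->S1 S1-b->S2 S2-a->S2 S2-b->S3 S3-a->S3 S3-b->S4 S4-a->S5 S4-b->S0 S5-a->S6 S5-b->S0 S6-a->S7 S6-b->S0 S7-a->S7 S7-b->S0

Handle the two conditions separately and then intersect. The first has 5 states tracking the count of `b`s modulo 5; the second has 4 states tracking how much of the suffix `aaa` has currently been matched. A product state is a pair (one from each), accepting exactly when both do. After merging equivalent states the machine shrinks.
With 8 states:
        a   b  
>  S0   S0  S1 
   S1   S1  S2 
   S2   S2  S3 
   S3   S3  S4 
   S4   S5  S0 
   S5   S6  S0 
   S6   S7  S0 
 * S7   S7  S0 
(> = start, * = accepting)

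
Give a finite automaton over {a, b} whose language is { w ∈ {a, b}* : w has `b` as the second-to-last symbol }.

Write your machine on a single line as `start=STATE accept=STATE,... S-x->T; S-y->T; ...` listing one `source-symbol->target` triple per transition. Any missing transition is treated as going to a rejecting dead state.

Because acceptance depends on a position counted from the end, the machine has to buffer the most recent 2 symbols. Make each state the string of the last up-to-2 symbols read; on input `x` shift the window left and append `x`. Accept when the buffered window has length 2 and begins with `b`.
With 7 states:
        a   b  
>  q0   q1  q2 
   q1   q3  q4 
   q2   q5  q6 
   q3   q3  q4 
   q4   q5  q6 
 * q5   q3  q4 
 * q6   q5  q6 
(> = start, * = accepting)

start=q0; accept=q5,q6; q0-a->q1; q0-b->q2; q1-a->q3; q1-b->q4; q2-a->q5; q2-b->q6; q3-a->q3; q3-b->q4; q4-a->q5; q4-b->q6; q5-a->q3; q5-b->q4; q6-a->q5; q6-b->q6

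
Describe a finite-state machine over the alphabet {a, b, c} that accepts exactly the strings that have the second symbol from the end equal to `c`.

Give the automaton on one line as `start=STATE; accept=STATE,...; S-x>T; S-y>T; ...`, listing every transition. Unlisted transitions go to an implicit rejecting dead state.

Because acceptance depends on a position counted from the end, the machine has to buffer the most recent 2 symbols. Make each state the string of the last up-to-2 symbols read; on input `x` shift the window left and append `x`. Accept when the buffered window has length 2 and begins with `c`.
With 13 states:
          a    b    c  
>  q0     q1   q2   q3 
   q1     q4   q5   q6 
   q2     q7   q8   q9 
   q3    q10  q11  q12 
   q4     q4   q5   q6 
   q5     q7   q8   q9 
   q6    q10  q11  q12 
   q7     q4   q5   q6 
   q8     q7   q8   q9 
   q9    q10  q11  q12 
 * q10    q4   q5   q6 
 * q11    q7   q8   q9 
 * q12   q10  q11  q12 
(> = start, * = accepting)

start=q0; accept=q10,q11,q12; q0-a>q1; q0-b>q2; q0-c>q3; q1-a>q4; q1-b>q5; q1-c>q6; q2-a>q7; q2-b>q8; q2-c>q9; q3-a>q10; q3-b>q11; q3-c>q12; q4-a>q4; q4-b>q5; q4-c>q6; q5-a>q7; q5-b>q8; q5-c>q9; q6-a>q10; q6-b>q11; q6-c>q12; q7-a>q4; q7-b>q5; q7-c>q6; q8-a>q7; q8-b>q8; q8-c>q9; q9-a>q10; q9-b>q11; q9-c>q12; q10-a>q4; q10-b>q5; q10-c>q6; q11-a>q7; q11-b>q8; q11-c>q9; q12-a>q10; q12-b>q11; q12-c>q12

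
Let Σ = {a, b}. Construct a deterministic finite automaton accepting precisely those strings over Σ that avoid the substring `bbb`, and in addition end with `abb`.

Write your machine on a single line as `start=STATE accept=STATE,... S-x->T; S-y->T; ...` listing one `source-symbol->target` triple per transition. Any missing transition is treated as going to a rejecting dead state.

start=q0; accept=q5; q0-a->q1; q0-b->q2; q1-a->q1; q1-b->q3; q2-a->q1; q2-b->q4; q3-a->q1; q3-b->q5; q4-a->q1; q4-b->q6; q5-a->q1; q5-b->q6; q6-a->q6; q6-b->q6

Run two small machines in parallel and take their product. The first has 4 states tracking partial matches of the forbidden pattern `bbb`; the second has 4 states tracking how much of the suffix `abb` has currently been matched. A product state is a pair (one from each), accepting exactly when both do. After merging equivalent states the machine shrinks.
With 7 states:
        a   b  
>  q0   q1  q2 
   q1   q1  q3 
   q2   q1  q4 
   q3   q1  q5 
   q4   q1  q6 
 * q5   q1  q6 
   q6   q6  q6 
(> = start, * = accepting)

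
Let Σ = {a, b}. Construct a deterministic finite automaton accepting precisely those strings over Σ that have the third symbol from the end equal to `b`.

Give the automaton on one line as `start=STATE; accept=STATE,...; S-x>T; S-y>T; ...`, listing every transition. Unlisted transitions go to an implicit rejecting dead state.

start=q0; accept=q11,q12,q13,q14; q0-a>q1; q0-b>q2; q1-a>q3; q1-b>q4; q2-a>q5; q2-b>q6; q3-a>q7; q3-b>q8; q4-a>q9; q4-b>q10; q5-a>q11; q5-b>q12; q6-a>q13; q6-b>q14; q7-a>q7; q7-b>q8; q8-a>q9; q8-b>q10; q9-a>q11; q9-b>q12; q10-a>q13; q10-b>q14; q11-a>q7; q11-b>q8; q12-a>q9; q12-b>q10; q13-a>q11; q13-b>q12; q14-a>q13; q14-b>q14

A DFA must remember the last 3 symbols (since which symbol is third-to-last isn't known until the input ends). Use one state per possible window of the last ≤3 symbols; accept from those whose window starts with `b`.
15 states suffice.
          a    b  
>  q0     q1   q2 
   q1     q3   q4 
   q2     q5   q6 
   q3     q7   q8 
   q4     q9  q10 
   q5    q11  q12 
   q6    q13  q14 
   q7     q7   q8 
   q8     q9  q10 
   q9    q11  q12 
   q10   q13  q14 
 * q11    q7   q8 
 * q12    q9  q10 
 * q13   q11  q12 
 * q14   q13  q14 
(> = start, * = accepting)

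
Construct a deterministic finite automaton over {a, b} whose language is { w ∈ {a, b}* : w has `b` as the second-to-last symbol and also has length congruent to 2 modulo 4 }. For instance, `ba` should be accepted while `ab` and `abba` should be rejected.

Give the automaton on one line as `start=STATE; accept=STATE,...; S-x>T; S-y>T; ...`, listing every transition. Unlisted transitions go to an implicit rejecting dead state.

Run two small machines in parallel and take their product. One (7 states) tracks the last 2 symbols read; the other (4 states) tracks the input length modulo 4. Each combined state is a pair, one component from each; accept when both components accept. Minimizing collapses redundant product states.
A 6-state machine:
        a   b  
>  s0   s1  s2 
   s1   s3  s3 
   s2   s4  s4 
   s3   s5  s5 
 * s4   s5  s5 
   s5   s0  s0 
(> = start, * = accepting)

start=s0; accept=s4; s0-a>s1; s0-b>s2; s1-a>s3; s1-b>s3; s2-a>s4; s2-b>s4; s3-a>s5; s3-b>s5; s4-a>s5; s4-b>s5; s5-a>s0; s5-b>s0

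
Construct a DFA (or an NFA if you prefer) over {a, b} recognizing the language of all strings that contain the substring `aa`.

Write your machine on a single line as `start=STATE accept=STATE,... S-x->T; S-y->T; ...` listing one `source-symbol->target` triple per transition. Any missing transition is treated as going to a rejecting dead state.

start=q0; accept=q2; q0-a->q1; q0-b->q0; q1-a->q2; q1-b->q0; q2-a->q2; q2-b->q2

States q0..q1 record the length of the longest prefix of `aa` that matches the current input suffix. Reaching q2 means `aa` has been seen, and we stay there forever. Accept from q2.
A 3-state machine:
        a   b  
>  q0   q1  q0 
   q1   q2  q0 
 * q2   q2  q2 
(> = start, * = accepting)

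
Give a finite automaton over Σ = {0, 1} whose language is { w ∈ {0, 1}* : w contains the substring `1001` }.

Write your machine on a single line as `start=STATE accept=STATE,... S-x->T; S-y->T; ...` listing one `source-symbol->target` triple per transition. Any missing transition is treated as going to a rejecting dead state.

start=q0; accept=q4; q0-0->q0; q0-1->q1; q1-0->q2; q1-1->q1; q2-0->q3; q2-1->q1; q3-0->q0; q3-1->q4; q4-0->q4; q4-1->q4

States q0..q3 record the length of the longest prefix of `1001` that matches the current input suffix. Reaching q4 means `1001` has been seen, and we stay there forever. Accept from q4.
With 5 states:
        0   1  
>  q0   q0  q1 
   q1   q2  q1 
   q2   q3  q1 
   q3   q0  q4 
 * q4   q4  q4 
(> = start, * = accepting)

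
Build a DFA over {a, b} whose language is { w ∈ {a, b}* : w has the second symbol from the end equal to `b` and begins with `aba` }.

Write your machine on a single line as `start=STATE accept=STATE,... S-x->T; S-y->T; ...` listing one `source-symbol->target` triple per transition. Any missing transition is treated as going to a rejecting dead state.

Run two small machines in parallel and take their product. One (7 states) tracks the last 2 symbols read; the other (5 states) tracks whether the input so far still matches the prefix `aba`. Each combined state is a pair, one component from each; accept when both components accept. Equivalent product states are then merged.
        a   b  
>  q0   q1  q2 
   q1   q2  q3 
   q2   q2  q2 
   q3   q4  q2 
 * q4   q5  q6 
   q5   q5  q6 
   q6   q4  q7 
 * q7   q4  q7 
(> = start, * = accepting)

start=q0; accept=q4,q7; q0-a->q1; q0-b->q2; q1-a->q2; q1-b->q3; q2-a->q2; q2-b->q2; q3-a->q4; q3-b->q2; q4-a->q5; q4-b->q6; q5-a->q5; q5-b->q6; q6-a->q4; q6-b->q7; q7-a->q4; q7-b->q7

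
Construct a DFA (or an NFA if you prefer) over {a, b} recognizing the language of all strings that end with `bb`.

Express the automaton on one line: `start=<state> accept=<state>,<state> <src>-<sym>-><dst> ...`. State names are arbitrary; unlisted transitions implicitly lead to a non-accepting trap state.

Let each state record the length of the longest suffix of the input read so far that is also a prefix of `bb`. q1 means the last symbol is `b`; q2 means the last 2 symbols are `bb`. Accept only at q2, where the string currently ends in `bb`.
A 3-state machine:
        a   b  
>  q0   q0  q1 
   q1   q0  q2 
 * q2   q0  q2 
(> = start, * = accepting)

start=q0 accept=q2 q0-a->q0 q0-b->q1 q1-a->q0 q1-b->q2 q2-a->q0 q2-b->q2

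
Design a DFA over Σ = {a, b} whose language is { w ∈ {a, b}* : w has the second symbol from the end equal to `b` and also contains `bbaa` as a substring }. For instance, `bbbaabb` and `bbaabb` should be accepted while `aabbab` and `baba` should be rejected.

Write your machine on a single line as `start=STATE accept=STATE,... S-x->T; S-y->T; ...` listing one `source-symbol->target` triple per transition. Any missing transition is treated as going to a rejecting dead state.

Handle the two conditions separately and then intersect. One (7 states) tracks the last 2 symbols read; the other (5 states) tracks whether and how much of `bbaa` has been seen. Each combined state is a pair, one component from each; accept when both components accept. Minimizing collapses redundant product states.
With 8 states:
        a   b  
>  q0   q0  q1 
   q1   q0  q2 
   q2   q3  q2 
   q3   q4  q1 
   q4   q4  q5 
   q5   q6  q7 
 * q6   q4  q5 
 * q7   q6  q7 
(> = start, * = accepting)

start=q0; accept=q6,q7; q0-a->q0; q0-b->q1; q1-a->q0; q1-b->q2; q2-a->q3; q2-b->q2; q3-a->q4; q3-b->q1; q4-a->q4; q4-b->q5; q5-a->q6; q5-b->q7; q6-a->q4; q6-b->q5; q7-a->q6; q7-b->q7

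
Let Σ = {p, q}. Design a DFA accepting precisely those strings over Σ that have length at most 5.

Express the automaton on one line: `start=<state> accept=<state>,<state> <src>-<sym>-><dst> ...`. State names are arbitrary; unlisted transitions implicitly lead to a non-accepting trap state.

start=S0 accept=S0,S1,S2,S3,S4,S5 S0-p->S1 S0-q->S1 S1-p->S2 S1-q->S2 S2-p->S3 S2-q->S3 S3-p->S4 S3-q->S4 S4-p->S5 S4-q->S5 S5-p->S6 S5-q->S6 S6-p->S6 S6-q->S6

We only need to distinguish lengths 0, 1, …, 5, and '>5'. Chain S0 → S1 → S2 → S3 → S4 → S5 → S6 on every symbol, with S6 looping. Accepting states: {S0, S1, S2, S3, S4, S5}.
With 7 states:
        p   q  
>* S0   S1  S1 
 * S1   S2  S2 
 * S2   S3  S3 
 * S3   S4  S4 
 * S4   S5  S5 
 * S5   S6  S6 
   S6   S6  S6 
(> = start, * = accepting)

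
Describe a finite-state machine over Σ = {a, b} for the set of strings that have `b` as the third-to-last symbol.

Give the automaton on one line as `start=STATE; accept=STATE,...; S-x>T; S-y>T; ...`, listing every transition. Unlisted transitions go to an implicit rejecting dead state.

A DFA must remember the last 3 symbols (since which symbol is third-to-last isn't known until the input ends). Use one state per possible window of the last ≤3 symbols; accept from those whose window starts with `b`.
A 15-state machine:
          a    b  
>  s0     s1   s2 
   s1     s3   s4 
   s2     s5   s6 
   s3     s7   s8 
   s4     s9  s10 
   s5    s11  s12 
   s6    s13  s14 
   s7     s7   s8 
   s8     s9  s10 
   s9    s11  s12 
   s10   s13  s14 
 * s11    s7   s8 
 * s12    s9  s10 
 * s13   s11  s12 
 * s14   s13  s14 
(> = start, * = accepting)

start=s0; accept=s11,s12,s13,s14; s0-a>s1; s0-b>s2; s1-a>s3; s1-b>s4; s2-a>s5; s2-b>s6; s3-a>s7; s3-b>s8; s4-a>s9; s4-b>s10; s5-a>s11; s5-b>s12; s6-a>s13; s6-b>s14; s7-a>s7; s7-b>s8; s8-a>s9; s8-b>s10; s9-a>s11; s9-b>s12; s10-a>s13; s10-b>s14; s11-a>s7; s11-b>s8; s12-a>s9; s12-b>s10; s13-a>s11; s13-b>s12; s14-a>s13; s14-b>s14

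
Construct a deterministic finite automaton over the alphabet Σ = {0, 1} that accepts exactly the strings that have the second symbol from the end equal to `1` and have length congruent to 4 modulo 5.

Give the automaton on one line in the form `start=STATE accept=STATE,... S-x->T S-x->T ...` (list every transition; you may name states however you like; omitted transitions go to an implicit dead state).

start=A accept=N,O A-0->B A-1->C B-0->D B-1->E C-0->F C-1->G D-0->H D-1->I E-0->J E-1->K F-0->H F-1->I G-0->J G-1->K H-0->L H-1->M I-0->N I-1->O J-0->L J-1->M K-0->N K-1->O L-0->P L-1->Q M-0->R M-1->S N-0->P N-1->Q O-0->R O-1->S P-0->T P-1->U Q-0->V Q-1->W R-0->T R-1->U S-0->V S-1->W T-0->D T-1->E U-0->F U-1->G V-0->D V-1->E W-0->F W-1->G

Handle the two conditions separately and then intersect. One (7 states) tracks the last 2 symbols read; the other (5 states) tracks the input length modulo 5. Each combined state is a pair, one component from each; accept when both components accept.
23 states suffice.
       0  1 
>  A   B  C 
   B   D  E 
   C   F  G 
   D   H  I 
   E   J  K 
   F   H  I 
   G   J  K 
   H   L  M 
   I   N  O 
   J   L  M 
   K   N  O 
   L   P  Q 
   M   R  S 
 * N   P  Q 
 * O   R  S 
   P   T  U 
   Q   V  W 
   R   T  U 
   S   V  W 
   T   D  E 
   U   F  G 
   V   D  E 
   W   F  G 
(> = start, * = accepting)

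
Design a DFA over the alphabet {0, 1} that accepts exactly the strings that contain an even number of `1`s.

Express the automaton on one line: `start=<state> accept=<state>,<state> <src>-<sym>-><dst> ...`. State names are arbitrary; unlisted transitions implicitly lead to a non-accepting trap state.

start=A accept=A A-0->A A-1->B B-0->B B-1->A

The only thing that matters is how many `1`s have appeared, reduced mod 2. Use one state per residue: A for 0, …, B for 1. Reading `1` moves to the next residue; anything else stays put. A is accepting.
With 2 states:
       0  1 
>* A   A  B 
   B   B  A 
(> = start, * = accepting)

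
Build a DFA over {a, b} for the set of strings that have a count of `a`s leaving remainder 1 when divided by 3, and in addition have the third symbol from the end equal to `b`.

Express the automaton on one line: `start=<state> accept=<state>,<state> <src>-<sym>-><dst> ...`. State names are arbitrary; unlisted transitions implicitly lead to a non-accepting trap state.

Run two small machines in parallel and take their product. One (3 states) tracks the count of `a`s modulo 3; the other (15 states) tracks the last 3 symbols read. Each combined state is a pair, one component from each; accept when both components accept. Minimizing collapses redundant product states.
A 14-state machine:
          a    b  
>  q0     q1   q2 
   q1     q3   q4 
   q2     q5   q6 
   q3     q0   q7 
   q4     q3   q8 
   q5     q3   q9 
   q6    q10   q6 
   q7    q11   q7 
   q8     q3  q12 
 * q9     q3   q8 
 * q10    q3   q9 
   q11   q13   q2 
 * q12    q3  q12 
 * q13    q3   q4 
(> = start, * = accepting)

start=q0 accept=q9,q10,q12,q13 q0-a->q1 q0-b->q2 q1-a->q3 q1-b->q4 q2-a->q5 q2-b->q6 q3-a->q0 q3-b->q7 q4-a->q3 q4-b->q8 q5-a->q3 q5-b->q9 q6-a->q10 q6-b->q6 q7-a->q11 q7-b->q7 q8-a->q3 q8-b->q12 q9-a->q3 q9-b->q8 q10-a->q3 q10-b->q9 q11-a->q13 q11-b->q2 q12-a->q3 q12-b->q12 q13-a->q3 q13-b->q4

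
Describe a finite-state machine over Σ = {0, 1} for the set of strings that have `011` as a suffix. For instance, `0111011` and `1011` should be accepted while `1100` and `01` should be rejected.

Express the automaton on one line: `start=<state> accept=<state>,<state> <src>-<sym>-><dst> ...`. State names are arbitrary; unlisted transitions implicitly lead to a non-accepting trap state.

start=q0 accept=q3 q0-0->q1 q0-1->q0 q1-0->q1 q1-1->q2 q2-0->q1 q2-1->q3 q3-0->q1 q3-1->q0

Remember how much of `011` the current input suffix matches. State q0 means no match yet; q1 means the last symbol is `0`; q2 means the last 2 symbols are `01`; q3 means the last 3 symbols are `011`. Only q3 accepts. On a mismatch, fall back to the longest proper suffix that is still a prefix of `011`.
With 4 states:
        0   1  
>  q0   q1  q0 
   q1   q1  q2 
   q2   q1  q3 
 * q3   q1  q0 
(> = start, * = accepting)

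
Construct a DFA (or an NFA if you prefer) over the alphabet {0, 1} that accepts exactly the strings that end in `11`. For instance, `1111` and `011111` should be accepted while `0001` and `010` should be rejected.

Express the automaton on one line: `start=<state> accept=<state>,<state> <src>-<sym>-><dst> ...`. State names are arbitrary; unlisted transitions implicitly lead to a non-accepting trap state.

start=S0 accept=S2 S0-0->S0 S0-1->S1 S1-0->S0 S1-1->S2 S2-0->S0 S2-1->S2

Remember how much of `11` the current input suffix matches. State S0 means no match yet; S1 means the last symbol is `1`; S2 means the last 2 symbols are `11`. Only S2 accepts. On a mismatch, fall back to the longest proper suffix that is still a prefix of `11`.
        0   1  
>  S0   S0  S1 
   S1   S0  S2 
 * S2   S0  S2 
(> = start, * = accepting)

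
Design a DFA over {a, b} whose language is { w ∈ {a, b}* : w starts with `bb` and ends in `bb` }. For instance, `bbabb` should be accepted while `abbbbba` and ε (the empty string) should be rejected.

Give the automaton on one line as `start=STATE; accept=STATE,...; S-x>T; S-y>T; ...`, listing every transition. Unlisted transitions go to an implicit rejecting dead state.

Run two small machines in parallel and take their product. The first has 4 states tracking whether the input so far still matches the prefix `bb`; the second has 3 states tracking how much of the suffix `bb` has currently been matched. A product state is a pair (one from each), accepting exactly when both do. Equivalent product states are then merged.
6 states suffice.
        a   b  
>  S0   S1  S2 
   S1   S1  S1 
   S2   S1  S3 
 * S3   S4  S3 
   S4   S4  S5 
   S5   S4  S3 
(> = start, * = accepting)

start=S0; accept=S3; S0-a>S1; S0-b>S2; S1-a>S1; S1-b>S1; S2-a>S1; S2-b>S3; S3-a>S4; S3-b>S3; S4-a>S4; S4-b>S5; S5-a>S4; S5-b>S3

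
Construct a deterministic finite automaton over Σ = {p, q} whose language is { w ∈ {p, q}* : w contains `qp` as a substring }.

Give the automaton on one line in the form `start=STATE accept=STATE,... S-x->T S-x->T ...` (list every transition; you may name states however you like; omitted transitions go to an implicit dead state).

States s0..s1 record the length of the longest prefix of `qp` that matches the current input suffix. Reaching s2 means `qp` has been seen, and we stay there forever. Accept from s2.
With 3 states:
        p   q  
>  s0   s0  s1 
   s1   s2  s1 
 * s2   s2  s2 
(> = start, * = accepting)

start=s0 accept=s2 s0-p->s0 s0-q->s1 s1-p->s2 s1-q->s1 s2-p->s2 s2-q->s2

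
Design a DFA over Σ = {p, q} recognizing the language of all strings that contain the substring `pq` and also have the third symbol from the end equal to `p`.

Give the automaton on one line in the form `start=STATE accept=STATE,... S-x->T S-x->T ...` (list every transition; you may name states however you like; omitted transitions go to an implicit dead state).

start=A accept=E,F,G,K A-p->B A-q->A B-p->C B-q->D C-p->C C-q->E D-p->F D-q->G E-p->F E-q->G F-p->H F-q->D G-p->I G-q->J H-p->K H-q->E I-p->H I-q->D J-p->I J-q->J K-p->K K-q->E

Run two small machines in parallel and take their product. One (3 states) tracks whether and how much of `pq` has been seen; the other (15 states) tracks the last 3 symbols read. Each combined state is a pair, one component from each; accept when both components accept. After merging equivalent states the machine shrinks.
11 states suffice.
       p  q 
>  A   B  A 
   B   C  D 
   C   C  E 
   D   F  G 
 * E   F  G 
 * F   H  D 
 * G   I  J 
   H   K  E 
   I   H  D 
   J   I  J 
 * K   K  E 
(> = start, * = accepting)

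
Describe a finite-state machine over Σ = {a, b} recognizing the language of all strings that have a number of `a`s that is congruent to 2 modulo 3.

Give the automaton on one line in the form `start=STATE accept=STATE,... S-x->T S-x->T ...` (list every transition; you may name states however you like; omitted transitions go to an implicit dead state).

start=q0 accept=q2 q0-a->q1 q0-b->q0 q1-a->q2 q1-b->q1 q2-a->q0 q2-b->q2

The only thing that matters is how many `a`s have appeared, reduced mod 3. Use one state per residue: q0 for 0, …, q2 for 2. Reading `a` moves to the next residue; anything else stays put. q2 is accepting.
A 3-state machine:
        a   b  
>  q0   q1  q0 
   q1   q2  q1 
 * q2   q0  q2 
(> = start, * = accepting)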